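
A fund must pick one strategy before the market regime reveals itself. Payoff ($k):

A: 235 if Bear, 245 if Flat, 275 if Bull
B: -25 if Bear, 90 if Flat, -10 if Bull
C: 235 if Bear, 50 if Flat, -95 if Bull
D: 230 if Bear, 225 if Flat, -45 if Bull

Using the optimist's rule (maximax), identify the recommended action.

Row maxima: A=275, B=90, C=235, D=230
Best best-case = 275 → A.

A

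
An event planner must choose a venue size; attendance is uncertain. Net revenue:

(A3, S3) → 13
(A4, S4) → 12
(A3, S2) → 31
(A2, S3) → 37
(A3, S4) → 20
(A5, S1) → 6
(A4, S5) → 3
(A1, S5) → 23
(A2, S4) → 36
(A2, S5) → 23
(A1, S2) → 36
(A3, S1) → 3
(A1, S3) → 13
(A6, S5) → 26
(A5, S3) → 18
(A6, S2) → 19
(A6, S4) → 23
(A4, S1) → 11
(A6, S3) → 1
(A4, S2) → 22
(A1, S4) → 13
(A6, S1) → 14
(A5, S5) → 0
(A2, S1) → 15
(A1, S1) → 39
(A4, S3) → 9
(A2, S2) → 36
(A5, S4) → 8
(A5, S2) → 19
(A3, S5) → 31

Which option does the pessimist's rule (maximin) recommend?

A2

Row minima: A1=13, A2=15, A3=3, A4=3, A5=0, A6=1
Best worst-case = 15 → A2.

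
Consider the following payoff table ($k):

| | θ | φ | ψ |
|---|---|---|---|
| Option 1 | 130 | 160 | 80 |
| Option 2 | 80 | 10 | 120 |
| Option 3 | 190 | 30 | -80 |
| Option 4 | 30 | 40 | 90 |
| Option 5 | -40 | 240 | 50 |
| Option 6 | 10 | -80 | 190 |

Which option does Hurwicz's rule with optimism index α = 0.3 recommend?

Option 1: 0.3·160 + 0.7·80 = 104
Option 2: 0.3·120 + 0.7·10 = 43
Option 3: 0.3·190 + 0.7·(-80) = 1
Option 4: 0.3·90 + 0.7·30 = 48
Option 5: 0.3·240 + 0.7·(-40) = 44
Option 6: 0.3·190 + 0.7·(-80) = 1
Highest Hurwicz score = 104 → Option 1.

Option 1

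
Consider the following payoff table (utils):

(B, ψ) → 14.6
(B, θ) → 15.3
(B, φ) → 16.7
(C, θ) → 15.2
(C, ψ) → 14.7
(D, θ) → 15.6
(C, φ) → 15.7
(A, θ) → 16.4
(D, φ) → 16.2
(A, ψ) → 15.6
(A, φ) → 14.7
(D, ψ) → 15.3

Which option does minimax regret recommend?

D

Column bests: θ=16.4, φ=16.7, ψ=15.6.
A regrets: 0.0, 2.0, 0.0 → max 2.0
B regrets: 1.1, 0.0, 1.0 → max 1.1
C regrets: 1.2, 1.0, 0.9 → max 1.2
D regrets: 0.8, 0.5, 0.3 → max 0.8
Smallest max regret = 0.8 → D.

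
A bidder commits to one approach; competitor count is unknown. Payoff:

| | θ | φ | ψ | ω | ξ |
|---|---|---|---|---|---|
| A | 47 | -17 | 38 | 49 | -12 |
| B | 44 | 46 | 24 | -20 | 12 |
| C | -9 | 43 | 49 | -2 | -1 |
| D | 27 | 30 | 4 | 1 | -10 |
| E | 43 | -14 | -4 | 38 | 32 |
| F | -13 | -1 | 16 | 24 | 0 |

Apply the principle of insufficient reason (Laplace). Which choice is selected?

B

Row averages: A=21, B=21.2, C=16, D=10.4, E=19, F=5.2
Highest average = 21.2 → B.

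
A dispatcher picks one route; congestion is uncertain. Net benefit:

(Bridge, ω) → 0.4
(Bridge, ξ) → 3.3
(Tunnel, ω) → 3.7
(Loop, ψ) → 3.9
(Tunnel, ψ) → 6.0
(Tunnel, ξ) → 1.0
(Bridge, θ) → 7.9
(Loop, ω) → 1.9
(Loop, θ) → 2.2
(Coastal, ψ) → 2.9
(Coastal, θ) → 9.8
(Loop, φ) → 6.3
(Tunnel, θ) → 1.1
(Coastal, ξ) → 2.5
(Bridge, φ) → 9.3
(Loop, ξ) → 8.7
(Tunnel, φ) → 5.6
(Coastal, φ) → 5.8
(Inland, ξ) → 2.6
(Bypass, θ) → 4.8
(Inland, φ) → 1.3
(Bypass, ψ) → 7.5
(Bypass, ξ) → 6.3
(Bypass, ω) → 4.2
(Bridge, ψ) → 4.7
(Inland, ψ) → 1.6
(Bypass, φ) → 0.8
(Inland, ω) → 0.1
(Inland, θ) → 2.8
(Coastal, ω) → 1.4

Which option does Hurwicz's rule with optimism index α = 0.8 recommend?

Loop: 0.8·8.7 + 0.2·1.9 = 7.34
Bridge: 0.8·9.3 + 0.2·0.4 = 7.52
Tunnel: 0.8·6.0 + 0.2·1.0 = 5
Bypass: 0.8·7.5 + 0.2·0.8 = 6.16
Coastal: 0.8·9.8 + 0.2·1.4 = 8.12
Inland: 0.8·2.8 + 0.2·0.1 = 2.26
Highest Hurwicz score = 8.12 → Coastal.

Coastal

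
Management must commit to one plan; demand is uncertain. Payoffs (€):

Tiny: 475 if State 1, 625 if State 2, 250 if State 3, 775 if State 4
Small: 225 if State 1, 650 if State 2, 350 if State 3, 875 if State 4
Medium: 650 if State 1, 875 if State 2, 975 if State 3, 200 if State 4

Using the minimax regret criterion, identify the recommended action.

Small

Column bests: State 1=650, State 2=875, State 3=975, State 4=875.
Tiny regrets: 175, 250, 725, 100 → max 725
Small regrets: 425, 225, 625, 0 → max 625
Medium regrets: 0, 0, 0, 675 → max 675
Smallest max regret = 625 → Small.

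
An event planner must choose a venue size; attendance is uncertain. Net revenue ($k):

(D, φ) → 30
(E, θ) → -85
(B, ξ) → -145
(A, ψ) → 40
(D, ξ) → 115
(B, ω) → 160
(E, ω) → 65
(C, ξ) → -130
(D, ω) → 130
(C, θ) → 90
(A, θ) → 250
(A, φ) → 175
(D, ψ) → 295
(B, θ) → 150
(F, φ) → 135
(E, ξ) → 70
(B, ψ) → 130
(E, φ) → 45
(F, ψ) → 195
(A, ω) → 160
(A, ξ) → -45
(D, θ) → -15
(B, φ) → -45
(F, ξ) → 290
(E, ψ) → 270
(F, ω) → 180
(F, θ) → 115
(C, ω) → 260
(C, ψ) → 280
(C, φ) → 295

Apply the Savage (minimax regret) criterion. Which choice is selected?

Column bests: θ=250, φ=295, ψ=295, ω=260, ξ=290.
A regrets: 0, 120, 255, 100, 335 → max 335
B regrets: 100, 340, 165, 100, 435 → max 435
C regrets: 160, 0, 15, 0, 420 → max 420
D regrets: 265, 265, 0, 130, 175 → max 265
E regrets: 335, 250, 25, 195, 220 → max 335
F regrets: 135, 160, 100, 80, 0 → max 160
Smallest max regret = 160 → F.

F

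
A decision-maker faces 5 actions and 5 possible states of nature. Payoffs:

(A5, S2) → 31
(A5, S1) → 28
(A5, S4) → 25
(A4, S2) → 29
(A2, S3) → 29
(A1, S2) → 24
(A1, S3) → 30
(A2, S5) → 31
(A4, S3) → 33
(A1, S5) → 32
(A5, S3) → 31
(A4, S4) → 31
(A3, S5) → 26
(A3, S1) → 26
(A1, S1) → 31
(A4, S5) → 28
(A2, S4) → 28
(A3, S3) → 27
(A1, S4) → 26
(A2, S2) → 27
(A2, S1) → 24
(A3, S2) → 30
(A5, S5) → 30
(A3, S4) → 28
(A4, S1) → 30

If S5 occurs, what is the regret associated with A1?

0

Best payoff under S5 is 32.
Regret = 32 − 32 = 0.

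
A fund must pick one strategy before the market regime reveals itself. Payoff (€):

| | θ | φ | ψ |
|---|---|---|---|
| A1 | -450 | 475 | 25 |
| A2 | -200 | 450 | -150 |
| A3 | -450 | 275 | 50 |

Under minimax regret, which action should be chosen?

Column bests: θ=-200, φ=475, ψ=50.
A1 regrets: 250, 0, 25 → max 250
A2 regrets: 0, 25, 200 → max 200
A3 regrets: 250, 200, 0 → max 250
Smallest max regret = 200 → A2.

A2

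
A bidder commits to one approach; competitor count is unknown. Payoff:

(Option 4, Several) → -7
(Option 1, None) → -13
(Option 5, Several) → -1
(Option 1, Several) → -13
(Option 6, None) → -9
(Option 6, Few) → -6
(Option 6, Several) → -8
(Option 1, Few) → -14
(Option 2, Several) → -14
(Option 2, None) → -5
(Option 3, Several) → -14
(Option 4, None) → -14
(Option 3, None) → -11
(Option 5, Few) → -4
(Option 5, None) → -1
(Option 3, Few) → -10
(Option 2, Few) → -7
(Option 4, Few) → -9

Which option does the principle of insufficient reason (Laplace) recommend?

Row averages: Option 1=-40/3, Option 2=-26/3, Option 3=-35/3, Option 4=-10, Option 5=-2, Option 6=-23/3
Highest average = -2 → Option 5.

Option 5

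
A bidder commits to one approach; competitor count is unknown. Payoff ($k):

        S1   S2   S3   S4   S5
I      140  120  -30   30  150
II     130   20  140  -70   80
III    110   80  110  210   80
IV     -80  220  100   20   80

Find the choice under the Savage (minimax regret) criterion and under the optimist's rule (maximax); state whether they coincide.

Column bests: S1=140, S2=220, S3=140, S4=210, S5=150.
I regrets: 0, 100, 170, 180, 0 → max 180
II regrets: 10, 200, 0, 280, 70 → max 280
III regrets: 30, 140, 30, 0, 70 → max 140
IV regrets: 220, 0, 40, 190, 70 → max 220
Smallest max regret = 140 → III.
Row maxima: I=150, II=140, III=210, IV=220
Best best-case = 220 → IV.

minimax regret → III; maximax → IV (disagree)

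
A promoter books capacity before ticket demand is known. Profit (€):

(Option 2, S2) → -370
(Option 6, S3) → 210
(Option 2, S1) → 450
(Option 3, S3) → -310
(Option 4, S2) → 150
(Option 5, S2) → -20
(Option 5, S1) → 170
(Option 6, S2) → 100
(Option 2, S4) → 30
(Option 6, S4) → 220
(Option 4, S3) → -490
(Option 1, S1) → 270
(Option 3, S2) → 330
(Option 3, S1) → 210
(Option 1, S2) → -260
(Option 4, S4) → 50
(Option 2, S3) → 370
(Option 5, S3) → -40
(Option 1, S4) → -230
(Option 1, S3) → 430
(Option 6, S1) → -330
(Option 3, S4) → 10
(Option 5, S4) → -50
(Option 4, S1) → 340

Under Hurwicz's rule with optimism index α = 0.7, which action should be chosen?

Option 1: 0.7·430 + 0.3·(-260) = 223
Option 2: 0.7·450 + 0.3·(-370) = 204
Option 3: 0.7·330 + 0.3·(-310) = 138
Option 4: 0.7·340 + 0.3·(-490) = 91
Option 5: 0.7·170 + 0.3·(-50) = 104
Option 6: 0.7·220 + 0.3·(-330) = 55
Highest Hurwicz score = 223 → Option 1.

Option 1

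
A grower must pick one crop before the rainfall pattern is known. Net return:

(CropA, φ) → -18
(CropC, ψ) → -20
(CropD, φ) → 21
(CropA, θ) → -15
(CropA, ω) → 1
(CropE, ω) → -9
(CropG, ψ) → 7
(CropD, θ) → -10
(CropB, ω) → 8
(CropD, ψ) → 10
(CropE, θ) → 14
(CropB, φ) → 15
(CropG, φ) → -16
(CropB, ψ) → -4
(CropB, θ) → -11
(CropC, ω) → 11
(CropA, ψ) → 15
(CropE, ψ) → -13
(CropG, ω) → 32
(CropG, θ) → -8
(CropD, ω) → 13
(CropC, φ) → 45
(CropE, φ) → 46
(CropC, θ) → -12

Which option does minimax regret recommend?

Column bests: θ=14, φ=46, ψ=15, ω=32.
CropC regrets: 26, 1, 35, 21 → max 35
CropG regrets: 22, 62, 8, 0 → max 62
CropB regrets: 25, 31, 19, 24 → max 31
CropA regrets: 29, 64, 0, 31 → max 64
CropE regrets: 0, 0, 28, 41 → max 41
CropD regrets: 24, 25, 5, 19 → max 25
Smallest max regret = 25 → CropD.

CropD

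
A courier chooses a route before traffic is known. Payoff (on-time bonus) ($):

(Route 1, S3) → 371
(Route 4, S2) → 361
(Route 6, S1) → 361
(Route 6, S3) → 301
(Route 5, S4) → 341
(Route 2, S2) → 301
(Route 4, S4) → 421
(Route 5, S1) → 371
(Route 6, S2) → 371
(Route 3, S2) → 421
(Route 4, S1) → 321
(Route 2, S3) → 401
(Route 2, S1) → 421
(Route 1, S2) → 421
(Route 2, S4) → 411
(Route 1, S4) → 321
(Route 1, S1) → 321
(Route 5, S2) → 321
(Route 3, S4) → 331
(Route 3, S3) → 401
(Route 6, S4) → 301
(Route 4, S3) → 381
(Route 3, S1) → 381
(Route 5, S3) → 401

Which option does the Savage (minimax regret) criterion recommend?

Route 3

Column bests: S1=421, S2=421, S3=401, S4=421.
Route 1 regrets: 100, 0, 30, 100 → max 100
Route 2 regrets: 0, 120, 0, 10 → max 120
Route 3 regrets: 40, 0, 0, 90 → max 90
Route 4 regrets: 100, 60, 20, 0 → max 100
Route 5 regrets: 50, 100, 0, 80 → max 100
Route 6 regrets: 60, 50, 100, 120 → max 120
Smallest max regret = 90 → Route 3.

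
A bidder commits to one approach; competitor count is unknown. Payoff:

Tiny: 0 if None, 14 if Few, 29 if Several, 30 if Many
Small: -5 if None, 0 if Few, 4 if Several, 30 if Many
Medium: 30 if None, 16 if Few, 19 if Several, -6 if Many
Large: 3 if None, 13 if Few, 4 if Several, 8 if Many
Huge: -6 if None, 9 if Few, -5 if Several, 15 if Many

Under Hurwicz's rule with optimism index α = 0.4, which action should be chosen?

Tiny

Tiny: 0.4·30 + 0.6·0 = 12
Small: 0.4·30 + 0.6·(-5) = 9
Medium: 0.4·30 + 0.6·(-6) = 8.4
Large: 0.4·13 + 0.6·3 = 7
Huge: 0.4·15 + 0.6·(-6) = 2.4
Highest Hurwicz score = 12 → Tiny.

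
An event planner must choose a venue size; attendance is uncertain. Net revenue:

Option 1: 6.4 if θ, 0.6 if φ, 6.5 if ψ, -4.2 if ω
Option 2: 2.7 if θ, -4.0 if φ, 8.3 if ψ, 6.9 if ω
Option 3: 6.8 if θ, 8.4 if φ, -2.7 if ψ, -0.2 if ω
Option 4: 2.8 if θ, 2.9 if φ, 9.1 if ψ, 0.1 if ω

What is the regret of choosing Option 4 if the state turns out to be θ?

Best payoff under θ is 6.8.
Regret = 6.8 − 2.8 = 4.0.

4.0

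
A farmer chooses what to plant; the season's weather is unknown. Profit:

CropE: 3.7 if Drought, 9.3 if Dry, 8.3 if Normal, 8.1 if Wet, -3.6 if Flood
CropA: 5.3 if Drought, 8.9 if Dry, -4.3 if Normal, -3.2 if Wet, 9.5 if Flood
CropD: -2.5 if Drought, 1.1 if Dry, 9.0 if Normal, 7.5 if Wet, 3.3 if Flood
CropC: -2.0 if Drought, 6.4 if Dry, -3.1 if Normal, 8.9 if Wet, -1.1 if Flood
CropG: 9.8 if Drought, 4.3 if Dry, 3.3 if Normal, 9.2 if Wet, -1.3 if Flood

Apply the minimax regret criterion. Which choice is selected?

CropG

Column bests: Drought=9.8, Dry=9.3, Normal=9.0, Wet=9.2, Flood=9.5.
CropE regrets: 6.1, 0.0, 0.7, 1.1, 13.1 → max 13.1
CropA regrets: 4.5, 0.4, 13.3, 12.4, 0.0 → max 13.3
CropD regrets: 12.3, 8.2, 0.0, 1.7, 6.2 → max 12.3
CropC regrets: 11.8, 2.9, 12.1, 0.3, 10.6 → max 12.1
CropG regrets: 0.0, 5.0, 5.7, 0.0, 10.8 → max 10.8
Smallest max regret = 10.8 → CropG.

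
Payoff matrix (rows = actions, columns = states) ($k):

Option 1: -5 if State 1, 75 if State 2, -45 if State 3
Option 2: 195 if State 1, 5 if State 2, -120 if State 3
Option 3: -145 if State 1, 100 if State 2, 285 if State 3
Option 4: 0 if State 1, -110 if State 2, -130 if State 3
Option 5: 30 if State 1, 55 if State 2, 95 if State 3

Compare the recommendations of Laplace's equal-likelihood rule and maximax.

Row averages: Option 1=25/3, Option 2=80/3, Option 3=80, Option 4=-80, Option 5=60
Highest average = 80 → Option 3.
Row maxima: Option 1=75, Option 2=195, Option 3=285, Option 4=0, Option 5=95
Best best-case = 285 → Option 3.

laplace → Option 3; maximax → Option 3 (agree)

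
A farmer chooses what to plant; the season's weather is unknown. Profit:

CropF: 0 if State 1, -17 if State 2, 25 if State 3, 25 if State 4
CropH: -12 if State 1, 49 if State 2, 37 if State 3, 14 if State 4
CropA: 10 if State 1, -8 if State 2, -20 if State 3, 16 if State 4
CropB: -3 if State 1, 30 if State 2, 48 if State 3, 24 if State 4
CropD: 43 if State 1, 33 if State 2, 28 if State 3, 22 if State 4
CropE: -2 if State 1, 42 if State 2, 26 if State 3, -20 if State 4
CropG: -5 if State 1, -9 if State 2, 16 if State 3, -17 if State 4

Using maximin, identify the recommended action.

Row minima: CropF=-17, CropH=-12, CropA=-20, CropB=-3, CropD=22, CropE=-20, CropG=-17
Best worst-case = 22 → CropD.

CropD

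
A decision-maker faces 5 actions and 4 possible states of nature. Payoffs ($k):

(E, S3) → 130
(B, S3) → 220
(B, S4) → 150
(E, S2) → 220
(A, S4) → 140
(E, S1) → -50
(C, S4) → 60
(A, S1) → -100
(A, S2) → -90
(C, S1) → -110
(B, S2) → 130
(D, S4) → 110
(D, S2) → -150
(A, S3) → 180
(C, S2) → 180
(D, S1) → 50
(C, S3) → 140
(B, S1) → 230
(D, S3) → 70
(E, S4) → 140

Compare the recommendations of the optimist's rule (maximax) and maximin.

maximax → B; maximin → B (agree)

Row maxima: A=180, B=230, C=180, D=110, E=220
Best best-case = 230 → B.
Row minima: A=-100, B=130, C=-110, D=-150, E=-50
Best worst-case = 130 → B.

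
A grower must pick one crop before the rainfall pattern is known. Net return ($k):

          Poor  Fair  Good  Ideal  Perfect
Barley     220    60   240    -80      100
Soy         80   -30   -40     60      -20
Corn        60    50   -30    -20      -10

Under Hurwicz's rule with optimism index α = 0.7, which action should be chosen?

Barley

Barley: 0.7·240 + 0.3·(-80) = 144
Soy: 0.7·80 + 0.3·(-40) = 44
Corn: 0.7·60 + 0.3·(-30) = 33
Highest Hurwicz score = 144 → Barley.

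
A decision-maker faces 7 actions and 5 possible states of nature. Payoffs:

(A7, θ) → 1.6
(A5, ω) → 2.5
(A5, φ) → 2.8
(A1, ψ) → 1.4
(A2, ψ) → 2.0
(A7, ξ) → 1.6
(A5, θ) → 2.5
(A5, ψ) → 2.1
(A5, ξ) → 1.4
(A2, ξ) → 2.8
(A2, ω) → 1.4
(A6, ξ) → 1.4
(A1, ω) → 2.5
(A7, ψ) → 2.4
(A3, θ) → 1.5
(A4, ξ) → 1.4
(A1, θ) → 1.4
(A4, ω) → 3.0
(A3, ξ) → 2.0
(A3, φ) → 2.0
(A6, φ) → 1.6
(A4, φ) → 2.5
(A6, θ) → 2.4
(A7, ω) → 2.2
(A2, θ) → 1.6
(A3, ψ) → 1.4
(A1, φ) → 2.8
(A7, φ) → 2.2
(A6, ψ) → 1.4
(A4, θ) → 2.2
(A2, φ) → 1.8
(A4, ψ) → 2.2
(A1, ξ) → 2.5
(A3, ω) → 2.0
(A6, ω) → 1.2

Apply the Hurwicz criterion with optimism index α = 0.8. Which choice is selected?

A1: 0.8·2.8 + 0.2·1.4 = 2.52
A2: 0.8·2.8 + 0.2·1.4 = 2.52
A3: 0.8·2.0 + 0.2·1.4 = 1.88
A4: 0.8·3.0 + 0.2·1.4 = 2.68
A5: 0.8·2.8 + 0.2·1.4 = 2.52
A6: 0.8·2.4 + 0.2·1.2 = 2.16
A7: 0.8·2.4 + 0.2·1.6 = 2.24
Highest Hurwicz score = 2.68 → A4.

A4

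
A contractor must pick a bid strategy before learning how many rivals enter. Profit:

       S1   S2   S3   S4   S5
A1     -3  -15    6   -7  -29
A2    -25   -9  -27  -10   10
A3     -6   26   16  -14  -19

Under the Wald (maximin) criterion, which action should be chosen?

Row minima: A1=-29, A2=-27, A3=-19
Best worst-case = -19 → A3.

A3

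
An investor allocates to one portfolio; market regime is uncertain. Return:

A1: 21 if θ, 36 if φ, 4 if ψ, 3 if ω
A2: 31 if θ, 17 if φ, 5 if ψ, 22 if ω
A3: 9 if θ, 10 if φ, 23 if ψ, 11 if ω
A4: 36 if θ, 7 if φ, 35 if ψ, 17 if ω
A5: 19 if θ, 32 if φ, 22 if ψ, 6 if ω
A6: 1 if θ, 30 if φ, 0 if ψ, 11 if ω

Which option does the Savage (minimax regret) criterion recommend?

A5

Column bests: θ=36, φ=36, ψ=35, ω=22.
A1 regrets: 15, 0, 31, 19 → max 31
A2 regrets: 5, 19, 30, 0 → max 30
A3 regrets: 27, 26, 12, 11 → max 27
A4 regrets: 0, 29, 0, 5 → max 29
A5 regrets: 17, 4, 13, 16 → max 17
A6 regrets: 35, 6, 35, 11 → max 35
Smallest max regret = 17 → A5.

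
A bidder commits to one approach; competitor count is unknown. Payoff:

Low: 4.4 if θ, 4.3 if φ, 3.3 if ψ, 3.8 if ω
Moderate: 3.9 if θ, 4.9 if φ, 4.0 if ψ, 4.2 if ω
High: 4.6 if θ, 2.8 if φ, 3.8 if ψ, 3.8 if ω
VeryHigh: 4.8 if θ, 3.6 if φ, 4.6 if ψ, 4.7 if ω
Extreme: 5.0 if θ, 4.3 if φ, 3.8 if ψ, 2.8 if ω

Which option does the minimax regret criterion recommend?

Moderate

Column bests: θ=5.0, φ=4.9, ψ=4.6, ω=4.7.
Low regrets: 0.6, 0.6, 1.3, 0.9 → max 1.3
Moderate regrets: 1.1, 0.0, 0.6, 0.5 → max 1.1
High regrets: 0.4, 2.1, 0.8, 0.9 → max 2.1
VeryHigh regrets: 0.2, 1.3, 0.0, 0.0 → max 1.3
Extreme regrets: 0.0, 0.6, 0.8, 1.9 → max 1.9
Smallest max regret = 1.1 → Moderate.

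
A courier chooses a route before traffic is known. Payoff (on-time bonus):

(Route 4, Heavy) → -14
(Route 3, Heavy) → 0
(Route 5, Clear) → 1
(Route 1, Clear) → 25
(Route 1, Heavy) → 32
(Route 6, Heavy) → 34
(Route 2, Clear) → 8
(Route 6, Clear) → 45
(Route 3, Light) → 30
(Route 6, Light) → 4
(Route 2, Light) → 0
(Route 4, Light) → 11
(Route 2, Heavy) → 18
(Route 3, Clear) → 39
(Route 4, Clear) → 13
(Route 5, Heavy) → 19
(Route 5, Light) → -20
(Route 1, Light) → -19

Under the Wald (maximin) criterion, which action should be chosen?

Route 6

Row minima: Route 1=-19, Route 2=0, Route 3=0, Route 4=-14, Route 5=-20, Route 6=4
Best worst-case = 4 → Route 6.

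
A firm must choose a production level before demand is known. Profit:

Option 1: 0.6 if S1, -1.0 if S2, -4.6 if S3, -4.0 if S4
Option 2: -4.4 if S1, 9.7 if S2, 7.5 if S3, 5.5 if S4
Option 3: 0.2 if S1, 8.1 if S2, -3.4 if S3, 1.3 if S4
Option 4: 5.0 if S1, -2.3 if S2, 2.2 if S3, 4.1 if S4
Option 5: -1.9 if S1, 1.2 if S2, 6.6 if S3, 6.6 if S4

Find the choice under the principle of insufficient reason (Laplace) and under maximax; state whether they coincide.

Row averages: Option 1=-2.25, Option 2=4.575, Option 3=1.55, Option 4=2.25, Option 5=3.125
Highest average = 4.575 → Option 2.
Row maxima: Option 1=0.6, Option 2=9.7, Option 3=8.1, Option 4=5.0, Option 5=6.6
Best best-case = 9.7 → Option 2.

laplace → Option 2; maximax → Option 2 (agree)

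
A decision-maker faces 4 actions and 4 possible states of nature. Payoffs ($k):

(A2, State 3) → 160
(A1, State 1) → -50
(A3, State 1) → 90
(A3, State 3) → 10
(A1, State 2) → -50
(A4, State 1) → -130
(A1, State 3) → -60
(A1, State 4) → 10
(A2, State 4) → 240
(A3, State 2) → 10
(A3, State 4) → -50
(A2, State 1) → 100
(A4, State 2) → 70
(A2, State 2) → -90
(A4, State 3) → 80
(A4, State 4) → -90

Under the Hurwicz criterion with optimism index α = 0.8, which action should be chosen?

A1: 0.8·10 + 0.2·(-60) = -4
A2: 0.8·240 + 0.2·(-90) = 174
A3: 0.8·90 + 0.2·(-50) = 62
A4: 0.8·80 + 0.2·(-130) = 38
Highest Hurwicz score = 174 → A2.

A2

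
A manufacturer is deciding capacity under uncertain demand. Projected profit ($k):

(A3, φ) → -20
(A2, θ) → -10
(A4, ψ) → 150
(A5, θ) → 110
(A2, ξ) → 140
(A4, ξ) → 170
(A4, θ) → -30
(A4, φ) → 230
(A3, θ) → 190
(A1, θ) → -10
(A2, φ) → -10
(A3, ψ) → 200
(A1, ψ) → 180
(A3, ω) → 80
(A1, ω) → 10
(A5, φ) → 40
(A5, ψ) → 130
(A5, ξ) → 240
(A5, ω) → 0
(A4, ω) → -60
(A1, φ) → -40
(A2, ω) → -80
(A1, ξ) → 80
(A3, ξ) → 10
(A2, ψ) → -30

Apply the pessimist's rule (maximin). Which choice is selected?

Row minima: A1=-40, A2=-80, A3=-20, A4=-60, A5=0
Best worst-case = 0 → A5.

A5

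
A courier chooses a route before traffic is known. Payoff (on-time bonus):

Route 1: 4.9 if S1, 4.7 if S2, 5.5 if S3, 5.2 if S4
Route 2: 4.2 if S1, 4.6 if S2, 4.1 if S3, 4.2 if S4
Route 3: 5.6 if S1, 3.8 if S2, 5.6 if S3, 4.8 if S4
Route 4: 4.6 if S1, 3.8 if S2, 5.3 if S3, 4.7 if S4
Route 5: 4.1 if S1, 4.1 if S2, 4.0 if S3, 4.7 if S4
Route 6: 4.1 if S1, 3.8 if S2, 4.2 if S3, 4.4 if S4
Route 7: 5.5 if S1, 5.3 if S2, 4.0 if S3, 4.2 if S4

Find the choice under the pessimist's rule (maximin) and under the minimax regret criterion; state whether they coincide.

Row minima: Route 1=4.7, Route 2=4.1, Route 3=3.8, Route 4=3.8, Route 5=4.0, Route 6=3.8, Route 7=4.0
Best worst-case = 4.7 → Route 1.
Column bests: S1=5.6, S2=5.3, S3=5.6, S4=5.2.
Route 1 regrets: 0.7, 0.6, 0.1, 0.0 → max 0.7
Route 2 regrets: 1.4, 0.7, 1.5, 1.0 → max 1.5
Route 3 regrets: 0.0, 1.5, 0.0, 0.4 → max 1.5
Route 4 regrets: 1.0, 1.5, 0.3, 0.5 → max 1.5
Route 5 regrets: 1.5, 1.2, 1.6, 0.5 → max 1.6
Route 6 regrets: 1.5, 1.5, 1.4, 0.8 → max 1.5
Route 7 regrets: 0.1, 0.0, 1.6, 1.0 → max 1.6
Smallest max regret = 0.7 → Route 1.

maximin → Route 1; minimax regret → Route 1 (agree)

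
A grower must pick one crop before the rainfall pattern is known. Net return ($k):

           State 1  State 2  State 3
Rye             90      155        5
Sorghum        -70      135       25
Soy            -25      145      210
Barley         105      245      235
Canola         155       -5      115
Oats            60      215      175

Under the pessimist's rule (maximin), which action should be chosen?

Barley

Row minima: Rye=5, Sorghum=-70, Soy=-25, Barley=105, Canola=-5, Oats=60
Best worst-case = 105 → Barley.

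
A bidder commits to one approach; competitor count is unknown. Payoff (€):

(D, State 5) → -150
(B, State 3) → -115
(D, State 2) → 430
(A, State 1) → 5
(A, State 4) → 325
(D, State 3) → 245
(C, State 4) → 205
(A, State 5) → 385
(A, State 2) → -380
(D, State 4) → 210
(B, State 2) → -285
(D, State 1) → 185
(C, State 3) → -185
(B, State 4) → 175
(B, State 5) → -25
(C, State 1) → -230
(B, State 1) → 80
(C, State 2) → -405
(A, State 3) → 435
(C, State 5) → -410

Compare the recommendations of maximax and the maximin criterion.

maximax → A; maximin → D (disagree)

Row maxima: A=435, B=175, C=205, D=430
Best best-case = 435 → A.
Row minima: A=-380, B=-285, C=-410, D=-150
Best worst-case = -150 → D.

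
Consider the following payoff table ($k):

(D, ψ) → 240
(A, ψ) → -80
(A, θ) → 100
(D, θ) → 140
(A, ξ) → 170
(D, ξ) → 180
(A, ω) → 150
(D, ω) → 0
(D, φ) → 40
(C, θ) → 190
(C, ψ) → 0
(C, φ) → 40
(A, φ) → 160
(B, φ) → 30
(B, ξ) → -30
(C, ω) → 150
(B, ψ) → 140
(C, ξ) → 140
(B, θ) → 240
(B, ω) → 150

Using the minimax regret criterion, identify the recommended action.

Column bests: θ=240, φ=160, ψ=240, ω=150, ξ=180.
A regrets: 140, 0, 320, 0, 10 → max 320
B regrets: 0, 130, 100, 0, 210 → max 210
C regrets: 50, 120, 240, 0, 40 → max 240
D regrets: 100, 120, 0, 150, 0 → max 150
Smallest max regret = 150 → D.

D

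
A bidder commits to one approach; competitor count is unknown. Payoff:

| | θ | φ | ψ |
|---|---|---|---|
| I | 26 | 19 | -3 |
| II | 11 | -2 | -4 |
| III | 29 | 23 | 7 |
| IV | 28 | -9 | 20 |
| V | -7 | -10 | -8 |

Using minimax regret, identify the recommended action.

Column bests: θ=29, φ=23, ψ=20.
I regrets: 3, 4, 23 → max 23
II regrets: 18, 25, 24 → max 25
III regrets: 0, 0, 13 → max 13
IV regrets: 1, 32, 0 → max 32
V regrets: 36, 33, 28 → max 36
Smallest max regret = 13 → III.

III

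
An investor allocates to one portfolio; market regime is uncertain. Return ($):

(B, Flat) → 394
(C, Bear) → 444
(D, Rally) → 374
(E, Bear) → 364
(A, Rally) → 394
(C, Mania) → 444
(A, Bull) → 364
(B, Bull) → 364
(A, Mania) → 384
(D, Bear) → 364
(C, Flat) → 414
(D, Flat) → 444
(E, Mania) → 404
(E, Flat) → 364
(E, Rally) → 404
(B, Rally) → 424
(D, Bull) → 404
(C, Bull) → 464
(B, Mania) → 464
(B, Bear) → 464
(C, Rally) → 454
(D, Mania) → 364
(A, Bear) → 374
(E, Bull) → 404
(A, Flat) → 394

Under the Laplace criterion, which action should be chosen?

C

Row averages: A=382, B=422, C=444, D=390, E=388
Highest average = 444 → C.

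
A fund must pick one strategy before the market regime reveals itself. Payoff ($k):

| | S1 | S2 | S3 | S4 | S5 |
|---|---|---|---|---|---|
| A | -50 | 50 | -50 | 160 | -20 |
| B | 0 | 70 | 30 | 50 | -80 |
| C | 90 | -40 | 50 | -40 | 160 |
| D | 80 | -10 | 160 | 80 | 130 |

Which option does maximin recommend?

D

Row minima: A=-50, B=-80, C=-40, D=-10
Best worst-case = -10 → D.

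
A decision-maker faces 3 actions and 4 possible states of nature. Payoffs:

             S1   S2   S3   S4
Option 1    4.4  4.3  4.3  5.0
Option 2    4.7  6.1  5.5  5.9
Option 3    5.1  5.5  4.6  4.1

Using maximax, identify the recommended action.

Option 2

Row maxima: Option 1=5.0, Option 2=6.1, Option 3=5.5
Best best-case = 6.1 → Option 2.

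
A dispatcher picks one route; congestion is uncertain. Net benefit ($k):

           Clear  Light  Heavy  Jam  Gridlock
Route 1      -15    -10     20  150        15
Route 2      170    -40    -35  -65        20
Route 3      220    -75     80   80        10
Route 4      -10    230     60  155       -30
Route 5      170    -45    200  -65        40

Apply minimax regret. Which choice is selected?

Route 4

Column bests: Clear=220, Light=230, Heavy=200, Jam=155, Gridlock=40.
Route 1 regrets: 235, 240, 180, 5, 25 → max 240
Route 2 regrets: 50, 270, 235, 220, 20 → max 270
Route 3 regrets: 0, 305, 120, 75, 30 → max 305
Route 4 regrets: 230, 0, 140, 0, 70 → max 230
Route 5 regrets: 50, 275, 0, 220, 0 → max 275
Smallest max regret = 230 → Route 4.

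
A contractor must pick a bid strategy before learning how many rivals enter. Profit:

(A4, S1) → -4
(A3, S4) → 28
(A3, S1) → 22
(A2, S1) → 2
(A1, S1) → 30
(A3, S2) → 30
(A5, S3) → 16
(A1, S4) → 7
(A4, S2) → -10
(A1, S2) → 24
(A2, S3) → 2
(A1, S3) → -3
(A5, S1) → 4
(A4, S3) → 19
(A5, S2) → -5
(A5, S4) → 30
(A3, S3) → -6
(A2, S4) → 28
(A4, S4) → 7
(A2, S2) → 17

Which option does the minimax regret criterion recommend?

Column bests: S1=30, S2=30, S3=19, S4=30.
A1 regrets: 0, 6, 22, 23 → max 23
A2 regrets: 28, 13, 17, 2 → max 28
A3 regrets: 8, 0, 25, 2 → max 25
A4 regrets: 34, 40, 0, 23 → max 40
A5 regrets: 26, 35, 3, 0 → max 35
Smallest max regret = 23 → A1.

A1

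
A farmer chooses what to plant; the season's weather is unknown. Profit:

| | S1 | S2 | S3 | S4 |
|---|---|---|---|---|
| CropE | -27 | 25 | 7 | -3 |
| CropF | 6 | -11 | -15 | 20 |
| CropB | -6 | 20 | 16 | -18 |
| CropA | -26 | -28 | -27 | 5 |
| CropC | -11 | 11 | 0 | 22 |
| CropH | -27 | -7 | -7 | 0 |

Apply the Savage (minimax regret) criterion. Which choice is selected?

Column bests: S1=6, S2=25, S3=16, S4=22.
CropE regrets: 33, 0, 9, 25 → max 33
CropF regrets: 0, 36, 31, 2 → max 36
CropB regrets: 12, 5, 0, 40 → max 40
CropA regrets: 32, 53, 43, 17 → max 53
CropC regrets: 17, 14, 16, 0 → max 17
CropH regrets: 33, 32, 23, 22 → max 33
Smallest max regret = 17 → CropC.

CropC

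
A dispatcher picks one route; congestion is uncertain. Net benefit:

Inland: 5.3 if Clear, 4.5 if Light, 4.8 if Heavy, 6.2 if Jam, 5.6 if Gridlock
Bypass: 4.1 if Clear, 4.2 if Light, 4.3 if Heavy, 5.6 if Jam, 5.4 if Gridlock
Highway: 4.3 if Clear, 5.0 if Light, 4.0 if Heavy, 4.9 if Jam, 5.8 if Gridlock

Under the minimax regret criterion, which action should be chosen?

Inland

Column bests: Clear=5.3, Light=5.0, Heavy=4.8, Jam=6.2, Gridlock=5.8.
Inland regrets: 0.0, 0.5, 0.0, 0.0, 0.2 → max 0.5
Bypass regrets: 1.2, 0.8, 0.5, 0.6, 0.4 → max 1.2
Highway regrets: 1.0, 0.0, 0.8, 1.3, 0.0 → max 1.3
Smallest max regret = 0.5 → Inland.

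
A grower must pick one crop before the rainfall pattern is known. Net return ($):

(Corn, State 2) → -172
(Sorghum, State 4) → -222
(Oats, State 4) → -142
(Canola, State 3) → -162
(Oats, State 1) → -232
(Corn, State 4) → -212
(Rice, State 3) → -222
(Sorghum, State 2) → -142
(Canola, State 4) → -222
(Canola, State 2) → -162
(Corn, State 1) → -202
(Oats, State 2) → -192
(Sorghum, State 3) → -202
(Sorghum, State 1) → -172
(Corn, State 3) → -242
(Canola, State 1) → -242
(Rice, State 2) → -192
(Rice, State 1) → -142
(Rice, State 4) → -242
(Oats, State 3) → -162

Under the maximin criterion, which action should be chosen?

Row minima: Corn=-242, Sorghum=-222, Canola=-242, Oats=-232, Rice=-242
Best worst-case = -222 → Sorghum.

Sorghum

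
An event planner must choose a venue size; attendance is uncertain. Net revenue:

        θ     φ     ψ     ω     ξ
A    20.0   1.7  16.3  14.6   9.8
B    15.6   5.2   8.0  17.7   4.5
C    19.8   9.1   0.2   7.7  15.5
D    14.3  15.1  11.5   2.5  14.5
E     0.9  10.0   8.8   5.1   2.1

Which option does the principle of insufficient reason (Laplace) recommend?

A

Row averages: A=12.48, B=10.2, C=10.46, D=11.58, E=5.38
Highest average = 12.48 → A.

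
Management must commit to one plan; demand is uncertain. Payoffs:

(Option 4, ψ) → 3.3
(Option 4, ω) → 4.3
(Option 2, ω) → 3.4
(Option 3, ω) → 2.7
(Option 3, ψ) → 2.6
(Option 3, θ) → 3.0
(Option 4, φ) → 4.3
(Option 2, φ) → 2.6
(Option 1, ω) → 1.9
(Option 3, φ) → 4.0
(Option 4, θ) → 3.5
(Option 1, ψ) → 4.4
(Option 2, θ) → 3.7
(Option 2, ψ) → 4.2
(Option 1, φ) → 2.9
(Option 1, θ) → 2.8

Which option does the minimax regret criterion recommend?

Option 4

Column bests: θ=3.7, φ=4.3, ψ=4.4, ω=4.3.
Option 1 regrets: 0.9, 1.4, 0.0, 2.4 → max 2.4
Option 2 regrets: 0.0, 1.7, 0.2, 0.9 → max 1.7
Option 3 regrets: 0.7, 0.3, 1.8, 1.6 → max 1.8
Option 4 regrets: 0.2, 0.0, 1.1, 0.0 → max 1.1
Smallest max regret = 1.1 → Option 4.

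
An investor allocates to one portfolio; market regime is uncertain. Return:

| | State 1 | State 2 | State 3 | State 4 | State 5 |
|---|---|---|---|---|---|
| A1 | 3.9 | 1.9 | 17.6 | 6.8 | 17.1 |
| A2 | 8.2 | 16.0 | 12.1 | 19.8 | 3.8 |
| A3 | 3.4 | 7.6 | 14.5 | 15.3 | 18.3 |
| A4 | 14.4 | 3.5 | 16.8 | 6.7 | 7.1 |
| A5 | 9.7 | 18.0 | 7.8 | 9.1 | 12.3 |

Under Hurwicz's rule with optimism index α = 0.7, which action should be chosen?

A1: 0.7·17.6 + 0.3·1.9 = 12.89
A2: 0.7·19.8 + 0.3·3.8 = 15
A3: 0.7·18.3 + 0.3·3.4 = 13.83
A4: 0.7·16.8 + 0.3·3.5 = 12.81
A5: 0.7·18.0 + 0.3·7.8 = 14.94
Highest Hurwicz score = 15 → A2.

A2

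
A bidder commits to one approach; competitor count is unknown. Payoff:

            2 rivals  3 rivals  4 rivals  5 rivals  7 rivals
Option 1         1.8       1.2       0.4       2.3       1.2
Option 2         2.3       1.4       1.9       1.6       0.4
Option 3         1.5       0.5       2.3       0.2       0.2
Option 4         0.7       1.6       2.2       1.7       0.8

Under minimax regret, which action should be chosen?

Option 2

Column bests: 2 rivals=2.3, 3 rivals=1.6, 4 rivals=2.3, 5 rivals=2.3, 7 rivals=1.2.
Option 1 regrets: 0.5, 0.4, 1.9, 0.0, 0.0 → max 1.9
Option 2 regrets: 0.0, 0.2, 0.4, 0.7, 0.8 → max 0.8
Option 3 regrets: 0.8, 1.1, 0.0, 2.1, 1.0 → max 2.1
Option 4 regrets: 1.6, 0.0, 0.1, 0.6, 0.4 → max 1.6
Smallest max regret = 0.8 → Option 2.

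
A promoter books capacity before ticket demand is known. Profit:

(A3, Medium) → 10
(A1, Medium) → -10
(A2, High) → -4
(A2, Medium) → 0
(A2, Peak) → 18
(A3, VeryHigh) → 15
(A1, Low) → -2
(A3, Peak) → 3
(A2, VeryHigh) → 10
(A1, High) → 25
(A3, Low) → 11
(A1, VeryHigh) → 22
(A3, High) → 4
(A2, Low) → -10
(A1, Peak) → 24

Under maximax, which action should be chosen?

Row maxima: A1=25, A2=18, A3=15
Best best-case = 25 → A1.

A1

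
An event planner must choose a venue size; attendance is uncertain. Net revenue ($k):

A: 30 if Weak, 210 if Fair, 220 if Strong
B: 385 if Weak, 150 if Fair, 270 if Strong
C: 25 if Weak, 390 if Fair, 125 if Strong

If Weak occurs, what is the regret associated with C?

Best payoff under Weak is 385.
Regret = 385 − 25 = 360.

360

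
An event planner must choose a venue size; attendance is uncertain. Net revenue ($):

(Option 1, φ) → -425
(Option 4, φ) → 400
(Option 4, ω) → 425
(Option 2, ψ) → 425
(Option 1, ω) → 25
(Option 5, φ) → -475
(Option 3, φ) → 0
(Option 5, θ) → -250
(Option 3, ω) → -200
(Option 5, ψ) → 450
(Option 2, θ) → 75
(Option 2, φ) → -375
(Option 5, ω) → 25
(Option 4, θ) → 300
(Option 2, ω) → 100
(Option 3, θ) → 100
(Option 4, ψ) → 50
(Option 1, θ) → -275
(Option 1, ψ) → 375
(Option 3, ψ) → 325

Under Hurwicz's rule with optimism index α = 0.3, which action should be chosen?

Option 1: 0.3·375 + 0.7·(-425) = -185
Option 2: 0.3·425 + 0.7·(-375) = -135
Option 3: 0.3·325 + 0.7·(-200) = -42.5
Option 4: 0.3·425 + 0.7·50 = 162.5
Option 5: 0.3·450 + 0.7·(-475) = -197.5
Highest Hurwicz score = 162.5 → Option 4.

Option 4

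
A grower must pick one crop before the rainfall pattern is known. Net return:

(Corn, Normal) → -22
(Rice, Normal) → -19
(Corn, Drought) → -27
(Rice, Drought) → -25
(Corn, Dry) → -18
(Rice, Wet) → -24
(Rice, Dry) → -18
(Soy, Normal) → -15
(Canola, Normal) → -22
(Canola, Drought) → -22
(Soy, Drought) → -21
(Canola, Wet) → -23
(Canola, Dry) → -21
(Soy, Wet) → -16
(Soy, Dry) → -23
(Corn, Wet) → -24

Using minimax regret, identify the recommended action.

Soy

Column bests: Drought=-21, Dry=-18, Normal=-15, Wet=-16.
Canola regrets: 1, 3, 7, 7 → max 7
Soy regrets: 0, 5, 0, 0 → max 5
Rice regrets: 4, 0, 4, 8 → max 8
Corn regrets: 6, 0, 7, 8 → max 8
Smallest max regret = 5 → Soy.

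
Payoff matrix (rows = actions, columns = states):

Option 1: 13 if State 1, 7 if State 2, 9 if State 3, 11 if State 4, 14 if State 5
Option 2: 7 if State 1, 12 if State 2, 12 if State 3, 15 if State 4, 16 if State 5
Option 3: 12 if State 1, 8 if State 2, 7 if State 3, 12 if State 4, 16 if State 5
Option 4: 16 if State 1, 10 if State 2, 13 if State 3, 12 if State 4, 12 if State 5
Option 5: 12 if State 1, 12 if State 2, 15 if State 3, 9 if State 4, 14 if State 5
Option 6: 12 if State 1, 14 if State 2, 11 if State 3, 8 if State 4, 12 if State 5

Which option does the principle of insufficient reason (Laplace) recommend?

Option 4

Row averages: Option 1=10.8, Option 2=12.4, Option 3=11, Option 4=12.6, Option 5=12.4, Option 6=11.4
Highest average = 12.6 → Option 4.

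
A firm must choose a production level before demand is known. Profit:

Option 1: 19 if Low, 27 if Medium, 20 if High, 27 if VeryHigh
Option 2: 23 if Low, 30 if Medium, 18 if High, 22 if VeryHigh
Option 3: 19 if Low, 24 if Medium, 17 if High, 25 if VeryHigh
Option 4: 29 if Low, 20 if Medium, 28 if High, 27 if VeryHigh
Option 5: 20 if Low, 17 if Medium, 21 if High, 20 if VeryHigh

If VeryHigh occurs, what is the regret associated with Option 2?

Best payoff under VeryHigh is 27.
Regret = 27 − 22 = 5.

5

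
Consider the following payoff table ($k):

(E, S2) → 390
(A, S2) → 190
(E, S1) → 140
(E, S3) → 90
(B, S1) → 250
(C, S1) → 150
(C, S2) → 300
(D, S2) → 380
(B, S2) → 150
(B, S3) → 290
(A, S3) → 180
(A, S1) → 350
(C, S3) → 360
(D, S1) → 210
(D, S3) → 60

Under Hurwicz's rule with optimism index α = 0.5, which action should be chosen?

A

A: 0.5·350 + 0.5·180 = 265
B: 0.5·290 + 0.5·150 = 220
C: 0.5·360 + 0.5·150 = 255
D: 0.5·380 + 0.5·60 = 220
E: 0.5·390 + 0.5·90 = 240
Highest Hurwicz score = 265 → A.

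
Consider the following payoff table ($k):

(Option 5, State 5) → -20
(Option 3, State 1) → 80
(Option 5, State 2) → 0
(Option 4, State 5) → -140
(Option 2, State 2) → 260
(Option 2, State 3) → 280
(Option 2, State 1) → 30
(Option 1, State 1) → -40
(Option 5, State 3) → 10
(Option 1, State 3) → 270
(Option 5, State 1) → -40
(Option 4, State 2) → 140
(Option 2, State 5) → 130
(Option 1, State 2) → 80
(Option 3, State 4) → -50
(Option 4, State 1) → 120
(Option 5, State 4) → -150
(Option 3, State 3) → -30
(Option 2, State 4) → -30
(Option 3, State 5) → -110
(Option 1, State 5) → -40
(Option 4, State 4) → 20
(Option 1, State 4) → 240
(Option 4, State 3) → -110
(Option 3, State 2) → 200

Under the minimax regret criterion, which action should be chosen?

Column bests: State 1=120, State 2=260, State 3=280, State 4=240, State 5=130.
Option 1 regrets: 160, 180, 10, 0, 170 → max 180
Option 2 regrets: 90, 0, 0, 270, 0 → max 270
Option 3 regrets: 40, 60, 310, 290, 240 → max 310
Option 4 regrets: 0, 120, 390, 220, 270 → max 390
Option 5 regrets: 160, 260, 270, 390, 150 → max 390
Smallest max regret = 180 → Option 1.

Option 1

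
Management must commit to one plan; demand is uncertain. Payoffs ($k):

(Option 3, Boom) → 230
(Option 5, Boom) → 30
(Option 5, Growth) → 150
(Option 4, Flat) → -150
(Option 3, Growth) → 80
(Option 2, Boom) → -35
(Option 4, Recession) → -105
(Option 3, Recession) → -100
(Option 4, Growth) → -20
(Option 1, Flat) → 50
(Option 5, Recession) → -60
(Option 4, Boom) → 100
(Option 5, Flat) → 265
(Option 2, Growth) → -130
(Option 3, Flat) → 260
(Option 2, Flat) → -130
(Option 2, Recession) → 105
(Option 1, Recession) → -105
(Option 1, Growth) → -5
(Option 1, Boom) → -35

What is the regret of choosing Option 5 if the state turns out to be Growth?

Best payoff under Growth is 150.
Regret = 150 − 150 = 0.

0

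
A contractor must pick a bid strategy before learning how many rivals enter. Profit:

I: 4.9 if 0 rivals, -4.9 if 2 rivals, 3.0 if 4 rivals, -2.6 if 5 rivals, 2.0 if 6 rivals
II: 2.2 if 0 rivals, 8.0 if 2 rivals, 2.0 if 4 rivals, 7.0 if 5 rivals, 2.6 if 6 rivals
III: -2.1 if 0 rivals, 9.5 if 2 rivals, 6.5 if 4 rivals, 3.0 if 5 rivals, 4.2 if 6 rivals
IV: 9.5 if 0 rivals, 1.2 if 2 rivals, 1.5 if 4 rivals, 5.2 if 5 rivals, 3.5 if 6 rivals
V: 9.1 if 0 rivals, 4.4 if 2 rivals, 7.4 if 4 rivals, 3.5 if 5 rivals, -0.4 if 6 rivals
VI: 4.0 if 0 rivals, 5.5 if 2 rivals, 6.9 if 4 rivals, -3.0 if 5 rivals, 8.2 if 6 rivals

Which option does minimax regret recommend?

Column bests: 0 rivals=9.5, 2 rivals=9.5, 4 rivals=7.4, 5 rivals=7.0, 6 rivals=8.2.
I regrets: 4.6, 14.4, 4.4, 9.6, 6.2 → max 14.4
II regrets: 7.3, 1.5, 5.4, 0.0, 5.6 → max 7.3
III regrets: 11.6, 0.0, 0.9, 4.0, 4.0 → max 11.6
IV regrets: 0.0, 8.3, 5.9, 1.8, 4.7 → max 8.3
V regrets: 0.4, 5.1, 0.0, 3.5, 8.6 → max 8.6
VI regrets: 5.5, 4.0, 0.5, 10.0, 0.0 → max 10.0
Smallest max regret = 7.3 → II.

II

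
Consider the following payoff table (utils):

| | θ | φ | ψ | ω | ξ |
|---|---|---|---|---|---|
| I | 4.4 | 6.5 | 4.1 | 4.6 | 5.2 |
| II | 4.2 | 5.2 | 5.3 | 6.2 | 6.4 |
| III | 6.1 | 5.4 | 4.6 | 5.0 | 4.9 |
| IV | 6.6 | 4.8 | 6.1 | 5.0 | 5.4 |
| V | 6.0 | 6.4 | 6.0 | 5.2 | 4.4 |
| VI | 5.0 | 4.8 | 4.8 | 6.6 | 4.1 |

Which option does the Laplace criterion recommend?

Row averages: I=4.96, II=5.46, III=5.2, IV=5.58, V=5.6, VI=5.06
Highest average = 5.6 → V.

V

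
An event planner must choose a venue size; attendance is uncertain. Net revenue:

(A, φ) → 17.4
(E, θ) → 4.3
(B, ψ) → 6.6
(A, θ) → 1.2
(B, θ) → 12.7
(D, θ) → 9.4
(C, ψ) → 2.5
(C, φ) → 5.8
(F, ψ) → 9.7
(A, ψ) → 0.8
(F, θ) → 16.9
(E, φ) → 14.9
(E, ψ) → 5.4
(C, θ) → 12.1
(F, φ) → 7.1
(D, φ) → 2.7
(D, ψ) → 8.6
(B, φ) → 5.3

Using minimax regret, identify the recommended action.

F

Column bests: θ=16.9, φ=17.4, ψ=9.7.
A regrets: 15.7, 0.0, 8.9 → max 15.7
B regrets: 4.2, 12.1, 3.1 → max 12.1
C regrets: 4.8, 11.6, 7.2 → max 11.6
D regrets: 7.5, 14.7, 1.1 → max 14.7
E regrets: 12.6, 2.5, 4.3 → max 12.6
F regrets: 0.0, 10.3, 0.0 → max 10.3
Smallest max regret = 10.3 → F.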